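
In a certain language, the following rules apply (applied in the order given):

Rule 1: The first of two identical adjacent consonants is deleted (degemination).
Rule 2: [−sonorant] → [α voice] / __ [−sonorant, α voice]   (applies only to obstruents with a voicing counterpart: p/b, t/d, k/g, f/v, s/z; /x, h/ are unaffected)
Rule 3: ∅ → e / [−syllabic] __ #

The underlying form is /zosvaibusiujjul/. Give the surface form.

zozvaibusiujule

Rule 1 (degemination): /jj/ is a geminate; the first /j/ deletes. /zosvaibusiujjul/ → zosvaibusiujul.
Rule 2 (regressive voicing assimilation): /s/ precedes the voiced obstruent /v/, so it voices to [z] by assimilation. /zosvaibusiujul/ → zozvaibusiujul.
Rule 3 (final e-epenthesis): the form ends in the consonant /l/, so [e] is inserted word-finally. /zozvaibusiujul/ → zozvaibusiujule.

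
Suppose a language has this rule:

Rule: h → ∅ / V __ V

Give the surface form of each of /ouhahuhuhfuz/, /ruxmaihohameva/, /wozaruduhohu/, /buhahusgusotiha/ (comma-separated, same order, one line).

ouauuhfuz, ruxmaioameva, wozaruduou, buausgusotia

/ouhahuhuhfuz/: /h/ occurs between vowels /u/ and /a/, so it deletes. /h/ occurs between vowels /a/ and /u/, so it deletes. /h/ occurs between vowels /u/ and /u/, so it deletes. → [ouauuhfuz].
/ruxmaihohameva/: /h/ occurs between vowels /i/ and /o/, so it deletes. /h/ occurs between vowels /o/ and /a/, so it deletes. → [ruxmaioameva].
/wozaruduhohu/: /h/ occurs between vowels /u/ and /o/, so it deletes. /h/ occurs between vowels /o/ and /u/, so it deletes. → [wozaruduou].
/buhahusgusotiha/: /h/ occurs between vowels /u/ and /a/, so it deletes. /h/ occurs between vowels /a/ and /u/, so it deletes. /h/ occurs between vowels /i/ and /a/, so it deletes. → [buausgusotia].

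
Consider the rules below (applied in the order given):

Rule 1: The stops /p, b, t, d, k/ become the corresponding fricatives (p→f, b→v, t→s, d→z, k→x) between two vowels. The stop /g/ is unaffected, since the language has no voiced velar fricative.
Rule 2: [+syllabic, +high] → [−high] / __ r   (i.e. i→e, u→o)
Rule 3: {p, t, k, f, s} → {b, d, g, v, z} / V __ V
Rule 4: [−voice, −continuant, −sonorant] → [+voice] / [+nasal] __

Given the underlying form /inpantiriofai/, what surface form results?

inbanderiovai

Rule 1 (intervocalic spirantization): no segment meets the environment; /inpantiriofai/ is unchanged.
Rule 2 (pre-rhotic lowering): /i/ is a high vowel immediately before /r/, so it lowers to [e]. /inpantiriofai/ → inpanteriofai.
Rule 3 (intervocalic voicing): /f/ is a voiceless obstruent between vowels /o/ and /a/, so it voices to [v]. /inpanteriofai/ → inpanteriovai.
Rule 4 (post-nasal voicing): /p/ is a voiceless stop immediately after the nasal /n/, so it voices to [b]. /t/ is a voiceless stop immediately after the nasal /n/, so it voices to [d]. /inpanteriovai/ → inbanderiovai.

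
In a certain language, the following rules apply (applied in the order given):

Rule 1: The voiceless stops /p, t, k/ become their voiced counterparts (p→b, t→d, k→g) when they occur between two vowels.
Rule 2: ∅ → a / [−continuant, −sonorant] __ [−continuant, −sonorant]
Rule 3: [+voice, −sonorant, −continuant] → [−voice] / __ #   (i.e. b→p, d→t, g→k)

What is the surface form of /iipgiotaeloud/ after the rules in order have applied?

Rule 1 (intervocalic voicing): /t/ is a voiceless stop between vowels /o/ and /a/, so it voices to [d]. /iipgiotaeloud/ → iipgiodaeloud.
Rule 2 (stop-cluster a-epenthesis): /p/ and /g/ form a stop–stop cluster, so [a] is inserted between them. /iipgiodaeloud/ → iipagiodaeloud.
Rule 3 (final devoicing): /d/ is a voiced stop in word-final position, so it devoices to [t]. /iipagiodaeloud/ → iipagiodaelout.

iipagiodaelout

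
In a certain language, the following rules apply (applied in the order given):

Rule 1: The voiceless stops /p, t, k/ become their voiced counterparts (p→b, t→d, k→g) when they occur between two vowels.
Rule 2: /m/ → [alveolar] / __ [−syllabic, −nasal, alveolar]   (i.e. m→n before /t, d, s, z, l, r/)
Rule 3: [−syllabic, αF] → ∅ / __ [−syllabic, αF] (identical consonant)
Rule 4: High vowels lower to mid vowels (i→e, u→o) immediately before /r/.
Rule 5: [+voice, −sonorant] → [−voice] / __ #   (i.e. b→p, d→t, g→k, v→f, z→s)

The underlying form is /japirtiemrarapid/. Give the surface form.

jabertienrarabit

Rule 1 (intervocalic voicing): /p/ is a voiceless stop between vowels /a/ and /i/, so it voices to [b]. /p/ is a voiceless stop between vowels /a/ and /i/, so it voices to [b]. /japirtiemrarapid/ → jabirtiemrarabid.
Rule 2 (nasal place assimilation): /m/ precedes the alveolar consonant /r/, so it assimilates in place to [n]. /jabirtiemrarabid/ → jabirtienrarabid.
Rule 3 (degemination): no segment meets the environment; /jabirtienrarabid/ is unchanged.
Rule 4 (pre-rhotic lowering): /i/ is a high vowel immediately before /r/, so it lowers to [e]. /jabirtienrarabid/ → jabertienrarabid.
Rule 5 (final devoicing): /d/ is a voiced obstruent in word-final position, so it devoices to [t]. /jabertienrarabid/ → jabertienrarabit.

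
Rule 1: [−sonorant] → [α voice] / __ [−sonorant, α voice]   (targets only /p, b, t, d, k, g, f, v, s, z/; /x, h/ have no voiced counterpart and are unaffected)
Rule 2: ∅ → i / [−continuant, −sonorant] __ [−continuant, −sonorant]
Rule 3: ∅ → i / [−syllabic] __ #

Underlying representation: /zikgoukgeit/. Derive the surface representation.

Rule 1 (regressive voicing assimilation): /k/ precedes the voiced obstruent /g/, so it voices to [g] by assimilation. /k/ precedes the voiced obstruent /g/, so it voices to [g] by assimilation. /zikgoukgeit/ → ziggouggeit.
Rule 2 (stop-cluster i-epenthesis): /g/ and /g/ form a stop–stop cluster, so [i] is inserted between them. /g/ and /g/ form a stop–stop cluster, so [i] is inserted between them. /ziggouggeit/ → zigigougigeit.
Rule 3 (final i-epenthesis): the form ends in the consonant /t/, so [i] is inserted word-finally. /zigigougigeit/ → zigigougigeiti.

zigigougigeiti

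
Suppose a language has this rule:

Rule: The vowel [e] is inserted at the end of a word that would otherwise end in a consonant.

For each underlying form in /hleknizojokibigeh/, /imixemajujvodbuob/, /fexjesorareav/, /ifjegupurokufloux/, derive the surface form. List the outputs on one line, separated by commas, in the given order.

hleknizojokibigehe, imixemajujvodbuobe, fexjesorareave, ifjegupurokuflouxe

/hleknizojokibigeh/: the form ends in the consonant /h/, so [e] is inserted word-finally. → [hleknizojokibigehe].
/imixemajujvodbuob/: the form ends in the consonant /b/, so [e] is inserted word-finally. → [imixemajujvodbuobe].
/fexjesorareav/: the form ends in the consonant /v/, so [e] is inserted word-finally. → [fexjesorareave].
/ifjegupurokufloux/: the form ends in the consonant /x/, so [e] is inserted word-finally. → [ifjegupurokuflouxe].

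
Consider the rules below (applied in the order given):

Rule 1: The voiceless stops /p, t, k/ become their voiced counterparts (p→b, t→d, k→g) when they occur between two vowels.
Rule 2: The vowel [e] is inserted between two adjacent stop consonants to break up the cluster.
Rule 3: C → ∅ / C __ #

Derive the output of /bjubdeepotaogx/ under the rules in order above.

bjubedeebodaog

Rule 1 (intervocalic voicing): /p/ is a voiceless stop between vowels /e/ and /o/, so it voices to [b]. /t/ is a voiceless stop between vowels /o/ and /a/, so it voices to [d]. /bjubdeepotaogx/ → bjubdeebodaogx.
Rule 2 (stop-cluster e-epenthesis): /b/ and /d/ form a stop–stop cluster, so [e] is inserted between them. /bjubdeebodaogx/ → bjubedeebodaogx.
Rule 3 (final cluster simplification): /x/ is the second consonant of a word-final cluster /gx/, so it deletes. /bjubedeebodaogx/ → bjubedeebodaog.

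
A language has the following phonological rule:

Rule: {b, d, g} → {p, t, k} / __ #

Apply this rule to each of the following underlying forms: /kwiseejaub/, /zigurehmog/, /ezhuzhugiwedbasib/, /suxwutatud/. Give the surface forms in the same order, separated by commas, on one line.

/kwiseejaub/: /b/ is a voiced stop in word-final position, so it devoices to [p]. → [kwiseejaup].
/zigurehmog/: /g/ is a voiced stop in word-final position, so it devoices to [k]. → [zigurehmok].
/ezhuzhugiwedbasib/: /b/ is a voiced stop in word-final position, so it devoices to [p]. → [ezhuzhugiwedbasip].
/suxwutatud/: /d/ is a voiced stop in word-final position, so it devoices to [t]. → [suxwutatut].

kwiseejaup, zigurehmok, ezhuzhugiwedbasip, suxwutatut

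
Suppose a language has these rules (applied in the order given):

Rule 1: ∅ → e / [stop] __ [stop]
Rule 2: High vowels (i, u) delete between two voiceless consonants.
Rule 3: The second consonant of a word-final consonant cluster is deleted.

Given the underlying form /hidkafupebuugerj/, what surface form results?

hidekafpebuuger

Rule 1 (stop-cluster e-epenthesis): /d/ and /k/ form a stop–stop cluster, so [e] is inserted between them. /hidkafupebuugerj/ → hidekafupebuugerj.
Rule 2 (high vowel syncope): /u/ is a high vowel flanked by voiceless consonants /f/ and /p/, so it deletes. /hidekafupebuugerj/ → hidekafpebuugerj.
Rule 3 (final cluster simplification): /j/ is the second consonant of a word-final cluster /rj/, so it deletes. /hidekafpebuugerj/ → hidekafpebuuger.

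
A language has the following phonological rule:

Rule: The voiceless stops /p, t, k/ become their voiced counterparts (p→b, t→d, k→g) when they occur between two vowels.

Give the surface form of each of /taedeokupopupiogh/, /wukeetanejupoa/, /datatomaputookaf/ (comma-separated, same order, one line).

taedeogubobubiogh, wugeedanejuboa, dadadomabudoogaf

/taedeokupopupiogh/: /k/ is a voiceless stop between vowels /o/ and /u/, so it voices to [g]. /p/ is a voiceless stop between vowels /u/ and /o/, so it voices to [b]. /p/ is a voiceless stop between vowels /o/ and /u/, so it voices to [b]. /p/ is a voiceless stop between vowels /u/ and /i/, so it voices to [b]. → [taedeogubobubiogh].
/wukeetanejupoa/: /k/ is a voiceless stop between vowels /u/ and /e/, so it voices to [g]. /t/ is a voiceless stop between vowels /e/ and /a/, so it voices to [d]. /p/ is a voiceless stop between vowels /u/ and /o/, so it voices to [b]. → [wugeedanejuboa].
/datatomaputookaf/: /t/ is a voiceless stop between vowels /a/ and /a/, so it voices to [d]. /t/ is a voiceless stop between vowels /a/ and /o/, so it voices to [d]. /p/ is a voiceless stop between vowels /a/ and /u/, so it voices to [b]. /t/ is a voiceless stop between vowels /u/ and /o/, so it voices to [d]. /k/ is a voiceless stop between vowels /o/ and /a/, so it voices to [g]. → [dadadomabudoogaf].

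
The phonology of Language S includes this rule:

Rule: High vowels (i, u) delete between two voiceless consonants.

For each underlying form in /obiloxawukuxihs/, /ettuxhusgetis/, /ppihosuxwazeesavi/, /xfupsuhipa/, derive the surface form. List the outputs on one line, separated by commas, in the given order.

/obiloxawukuxihs/: /u/ is a high vowel flanked by voiceless consonants /k/ and /x/, so it deletes. /i/ is a high vowel flanked by voiceless consonants /x/ and /h/, so it deletes. → [obiloxawukxhs].
/ettuxhusgetis/: /u/ is a high vowel flanked by voiceless consonants /t/ and /x/, so it deletes. /u/ is a high vowel flanked by voiceless consonants /h/ and /s/, so it deletes. /i/ is a high vowel flanked by voiceless consonants /t/ and /s/, so it deletes. → [ettxhsgets].
/ppihosuxwazeesavi/: /i/ is a high vowel flanked by voiceless consonants /p/ and /h/, so it deletes. /u/ is a high vowel flanked by voiceless consonants /s/ and /x/, so it deletes. → [pphosxwazeesavi].
/xfupsuhipa/: /u/ is a high vowel flanked by voiceless consonants /f/ and /p/, so it deletes. /u/ is a high vowel flanked by voiceless consonants /s/ and /h/, so it deletes. /i/ is a high vowel flanked by voiceless consonants /h/ and /p/, so it deletes. → [xfpshpa].

obiloxawukxhs, ettxhsgets, pphosxwazeesavi, xfpshpa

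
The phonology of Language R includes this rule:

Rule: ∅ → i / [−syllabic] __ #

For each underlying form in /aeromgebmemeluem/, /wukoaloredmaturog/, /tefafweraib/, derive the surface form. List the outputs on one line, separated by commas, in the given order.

/aeromgebmemeluem/: the form ends in the consonant /m/, so [i] is inserted word-finally. → [aeromgebmemeluemi].
/wukoaloredmaturog/: the form ends in the consonant /g/, so [i] is inserted word-finally. → [wukoaloredmaturogi].
/tefafweraib/: the form ends in the consonant /b/, so [i] is inserted word-finally. → [tefafweraibi].

aeromgebmemeluemi, wukoaloredmaturogi, tefafweraibi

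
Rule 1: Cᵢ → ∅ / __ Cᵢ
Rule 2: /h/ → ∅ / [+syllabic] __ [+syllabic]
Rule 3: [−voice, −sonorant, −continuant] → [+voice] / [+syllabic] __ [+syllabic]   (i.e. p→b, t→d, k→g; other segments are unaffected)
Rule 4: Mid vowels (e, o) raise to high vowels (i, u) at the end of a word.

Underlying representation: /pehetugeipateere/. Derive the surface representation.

peedugeibadeeri

Rule 1 (degemination): no segment meets the environment; /pehetugeipateere/ is unchanged.
Rule 2 (intervocalic h-deletion): /h/ occurs between vowels /e/ and /e/, so it deletes. /pehetugeipateere/ → peetugeipateere.
Rule 3 (intervocalic voicing): /t/ is a voiceless stop between vowels /e/ and /u/, so it voices to [d]. /p/ is a voiceless stop between vowels /i/ and /a/, so it voices to [b]. /t/ is a voiceless stop between vowels /a/ and /e/, so it voices to [d]. /peetugeipateere/ → peedugeibadeere.
Rule 4 (final vowel raising): /e/ is a mid vowel in word-final position, so it raises to [i]. /peedugeibadeere/ → peedugeibadeeri.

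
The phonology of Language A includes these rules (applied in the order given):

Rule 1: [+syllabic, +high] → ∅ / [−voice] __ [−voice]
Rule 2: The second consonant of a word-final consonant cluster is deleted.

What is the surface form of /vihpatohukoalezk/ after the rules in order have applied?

vihpatohkoalez

Rule 1 (high vowel syncope): /u/ is a high vowel flanked by voiceless consonants /h/ and /k/, so it deletes. /vihpatohukoalezk/ → vihpatohkoalezk.
Rule 2 (final cluster simplification): /k/ is the second consonant of a word-final cluster /zk/, so it deletes. /vihpatohkoalezk/ → vihpatohkoalez.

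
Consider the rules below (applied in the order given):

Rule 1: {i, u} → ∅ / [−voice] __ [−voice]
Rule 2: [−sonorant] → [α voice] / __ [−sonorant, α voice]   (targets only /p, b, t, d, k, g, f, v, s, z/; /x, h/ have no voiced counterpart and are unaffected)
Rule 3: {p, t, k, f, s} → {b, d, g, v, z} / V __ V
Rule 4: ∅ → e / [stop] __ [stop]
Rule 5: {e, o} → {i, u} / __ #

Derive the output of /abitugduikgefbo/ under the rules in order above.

abidugeduigegevbu

Rule 1 (high vowel syncope): no segment meets the environment; /abitugduikgefbo/ is unchanged.
Rule 2 (regressive voicing assimilation): /k/ precedes the voiced obstruent /g/, so it voices to [g] by assimilation. /f/ precedes the voiced obstruent /b/, so it voices to [v] by assimilation. /abitugduikgefbo/ → abitugduiggevbo.
Rule 3 (intervocalic voicing): /t/ is a voiceless obstruent between vowels /i/ and /u/, so it voices to [d]. /abitugduiggevbo/ → abidugduiggevbo.
Rule 4 (stop-cluster e-epenthesis): /g/ and /d/ form a stop–stop cluster, so [e] is inserted between them. /g/ and /g/ form a stop–stop cluster, so [e] is inserted between them. /abidugduiggevbo/ → abidugeduigegevbo.
Rule 5 (final vowel raising): /o/ is a mid vowel in word-final position, so it raises to [u]. /abidugeduigegevbo/ → abidugeduigegevbu.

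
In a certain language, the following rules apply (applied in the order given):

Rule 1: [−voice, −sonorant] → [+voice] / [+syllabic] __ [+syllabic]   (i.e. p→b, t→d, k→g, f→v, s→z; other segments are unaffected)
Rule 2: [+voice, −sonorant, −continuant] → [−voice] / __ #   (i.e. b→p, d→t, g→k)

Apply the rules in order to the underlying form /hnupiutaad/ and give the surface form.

Rule 1 (intervocalic voicing): /p/ is a voiceless obstruent between vowels /u/ and /i/, so it voices to [b]. /t/ is a voiceless obstruent between vowels /u/ and /a/, so it voices to [d]. /hnupiutaad/ → hnubiudaad.
Rule 2 (final devoicing): /d/ is a voiced stop in word-final position, so it devoices to [t]. /hnubiudaad/ → hnubiudaat.

hnubiudaat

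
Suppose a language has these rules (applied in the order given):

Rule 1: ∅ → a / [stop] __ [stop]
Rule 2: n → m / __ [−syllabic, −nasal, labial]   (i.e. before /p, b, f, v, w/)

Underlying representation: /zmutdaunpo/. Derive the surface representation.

Rule 1 (stop-cluster a-epenthesis): /t/ and /d/ form a stop–stop cluster, so [a] is inserted between them. /zmutdaunpo/ → zmutadaunpo.
Rule 2 (nasal place assimilation): /n/ precedes the labial consonant /p/, so it assimilates in place to [m]. /zmutadaunpo/ → zmutadaumpo.

zmutadaumpo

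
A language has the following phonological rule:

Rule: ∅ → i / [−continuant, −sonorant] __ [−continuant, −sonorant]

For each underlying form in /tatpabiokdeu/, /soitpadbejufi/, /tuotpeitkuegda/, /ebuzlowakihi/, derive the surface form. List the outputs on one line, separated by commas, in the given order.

tatipabiokideu, soitipadibejufi, tuotipeitikuegida, ebuzlowakihi

/tatpabiokdeu/: /t/ and /p/ form a stop–stop cluster, so [i] is inserted between them. /k/ and /d/ form a stop–stop cluster, so [i] is inserted between them. → [tatipabiokideu].
/soitpadbejufi/: /t/ and /p/ form a stop–stop cluster, so [i] is inserted between them. /d/ and /b/ form a stop–stop cluster, so [i] is inserted between them. → [soitipadibejufi].
/tuotpeitkuegda/: /t/ and /p/ form a stop–stop cluster, so [i] is inserted between them. /t/ and /k/ form a stop–stop cluster, so [i] is inserted between them. /g/ and /d/ form a stop–stop cluster, so [i] is inserted between them. → [tuotipeitikuegida].
/ebuzlowakihi/: the rule's environment is not met; surfaces unchanged as [ebuzlowakihi].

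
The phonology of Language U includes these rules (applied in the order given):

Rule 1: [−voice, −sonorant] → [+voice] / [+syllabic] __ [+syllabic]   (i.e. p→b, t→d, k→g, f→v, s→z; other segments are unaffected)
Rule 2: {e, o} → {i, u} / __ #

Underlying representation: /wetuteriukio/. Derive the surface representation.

Rule 1 (intervocalic voicing): /t/ is a voiceless obstruent between vowels /e/ and /u/, so it voices to [d]. /t/ is a voiceless obstruent between vowels /u/ and /e/, so it voices to [d]. /k/ is a voiceless obstruent between vowels /u/ and /i/, so it voices to [g]. /wetuteriukio/ → weduderiugio.
Rule 2 (final vowel raising): /o/ is a mid vowel in word-final position, so it raises to [u]. /weduderiugio/ → weduderiugiu.

weduderiugiu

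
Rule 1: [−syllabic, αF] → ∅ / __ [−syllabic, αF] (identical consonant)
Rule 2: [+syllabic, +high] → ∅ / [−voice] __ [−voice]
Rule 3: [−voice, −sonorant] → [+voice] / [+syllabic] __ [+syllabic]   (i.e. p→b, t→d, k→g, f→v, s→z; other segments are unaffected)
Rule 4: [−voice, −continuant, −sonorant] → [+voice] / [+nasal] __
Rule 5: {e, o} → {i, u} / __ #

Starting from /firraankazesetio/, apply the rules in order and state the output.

Rule 1 (degemination): /rr/ is a geminate; the first /r/ deletes. /firraankazesetio/ → firaankazesetio.
Rule 2 (high vowel syncope): no segment meets the environment; /firaankazesetio/ is unchanged.
Rule 3 (intervocalic voicing): /s/ is a voiceless obstruent between vowels /e/ and /e/, so it voices to [z]. /t/ is a voiceless obstruent between vowels /e/ and /i/, so it voices to [d]. /firaankazesetio/ → firaankazezedio.
Rule 4 (post-nasal voicing): /k/ is a voiceless stop immediately after the nasal /n/, so it voices to [g]. /firaankazezedio/ → firaangazezedio.
Rule 5 (final vowel raising): /o/ is a mid vowel in word-final position, so it raises to [u]. /firaangazezedio/ → firaangazezediu.

firaangazezediu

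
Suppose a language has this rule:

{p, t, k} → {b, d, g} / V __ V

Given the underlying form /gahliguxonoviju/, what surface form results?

gahliguxonoviju

No segment of /gahliguxonoviju/ meets the structural description of the rule, so the form surfaces unchanged.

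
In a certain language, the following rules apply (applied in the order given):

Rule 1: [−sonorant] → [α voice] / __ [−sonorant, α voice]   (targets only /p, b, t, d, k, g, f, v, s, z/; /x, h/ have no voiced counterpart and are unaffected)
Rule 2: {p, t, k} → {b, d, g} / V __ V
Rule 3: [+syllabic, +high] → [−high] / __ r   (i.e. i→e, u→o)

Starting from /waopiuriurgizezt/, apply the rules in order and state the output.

Rule 1 (regressive voicing assimilation): /z/ precedes the voiceless obstruent /t/, so it devoices to [s] by assimilation. /waopiuriurgizezt/ → waopiuriurgizest.
Rule 2 (intervocalic voicing): /p/ is a voiceless stop between vowels /o/ and /i/, so it voices to [b]. /waopiuriurgizest/ → waobiuriurgizest.
Rule 3 (pre-rhotic lowering): /u/ is a high vowel immediately before /r/, so it lowers to [o]. /u/ is a high vowel immediately before /r/, so it lowers to [o]. /waobiuriurgizest/ → waobioriorgizest.

waobioriorgizest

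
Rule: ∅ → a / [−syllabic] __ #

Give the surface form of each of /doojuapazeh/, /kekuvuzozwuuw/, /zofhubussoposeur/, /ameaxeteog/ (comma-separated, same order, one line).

/doojuapazeh/: the form ends in the consonant /h/, so [a] is inserted word-finally. → [doojuapazeha].
/kekuvuzozwuuw/: the form ends in the consonant /w/, so [a] is inserted word-finally. → [kekuvuzozwuuwa].
/zofhubussoposeur/: the form ends in the consonant /r/, so [a] is inserted word-finally. → [zofhubussoposeura].
/ameaxeteog/: the form ends in the consonant /g/, so [a] is inserted word-finally. → [ameaxeteoga].

doojuapazeha, kekuvuzozwuuwa, zofhubussoposeura, ameaxeteoga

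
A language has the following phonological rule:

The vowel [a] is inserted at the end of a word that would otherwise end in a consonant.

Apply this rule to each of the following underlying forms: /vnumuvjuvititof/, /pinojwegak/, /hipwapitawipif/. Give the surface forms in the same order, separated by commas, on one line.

/vnumuvjuvititof/: the form ends in the consonant /f/, so [a] is inserted word-finally. → [vnumuvjuvititofa].
/pinojwegak/: the form ends in the consonant /k/, so [a] is inserted word-finally. → [pinojwegaka].
/hipwapitawipif/: the form ends in the consonant /f/, so [a] is inserted word-finally. → [hipwapitawipifa].

vnumuvjuvititofa, pinojwegaka, hipwapitawipifa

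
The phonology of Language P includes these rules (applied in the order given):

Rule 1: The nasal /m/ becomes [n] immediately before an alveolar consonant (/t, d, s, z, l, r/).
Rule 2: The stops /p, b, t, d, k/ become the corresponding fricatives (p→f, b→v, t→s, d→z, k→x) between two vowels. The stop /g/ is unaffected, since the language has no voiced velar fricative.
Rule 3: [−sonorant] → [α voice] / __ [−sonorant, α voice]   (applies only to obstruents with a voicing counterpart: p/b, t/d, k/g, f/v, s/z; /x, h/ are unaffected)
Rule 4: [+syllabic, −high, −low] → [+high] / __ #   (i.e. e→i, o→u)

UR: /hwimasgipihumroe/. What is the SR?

hwimazgifihunroi

Rule 1 (nasal place assimilation): /m/ precedes the alveolar consonant /r/, so it assimilates in place to [n]. /hwimasgipihumroe/ → hwimasgipihunroe.
Rule 2 (intervocalic spirantization): /p/ is a stop between vowels /i/ and /i/, so it spirantizes to the fricative [f]. /hwimasgipihunroe/ → hwimasgifihunroe.
Rule 3 (regressive voicing assimilation): /s/ precedes the voiced obstruent /g/, so it voices to [z] by assimilation. /hwimasgifihunroe/ → hwimazgifihunroe.
Rule 4 (final vowel raising): /e/ is a mid vowel in word-final position, so it raises to [i]. /hwimazgifihunroe/ → hwimazgifihunroi.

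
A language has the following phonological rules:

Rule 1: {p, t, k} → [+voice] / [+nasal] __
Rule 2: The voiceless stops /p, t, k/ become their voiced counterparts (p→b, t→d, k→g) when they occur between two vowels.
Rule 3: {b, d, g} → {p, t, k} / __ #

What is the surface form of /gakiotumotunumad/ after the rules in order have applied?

Rule 1 (post-nasal voicing): no segment meets the environment; /gakiotumotunumad/ is unchanged.
Rule 2 (intervocalic voicing): /k/ is a voiceless stop between vowels /a/ and /i/, so it voices to [g]. /t/ is a voiceless stop between vowels /o/ and /u/, so it voices to [d]. /t/ is a voiceless stop between vowels /o/ and /u/, so it voices to [d]. /gakiotumotunumad/ → gagiodumodunumad.
Rule 3 (final devoicing): /d/ is a voiced stop in word-final position, so it devoices to [t]. /gagiodumodunumad/ → gagiodumodunumat.

gagiodumodunumat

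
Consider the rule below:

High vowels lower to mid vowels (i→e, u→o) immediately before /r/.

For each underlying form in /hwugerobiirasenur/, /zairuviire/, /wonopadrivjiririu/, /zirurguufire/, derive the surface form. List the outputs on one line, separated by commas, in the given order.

/hwugerobiirasenur/: /i/ is a high vowel immediately before /r/, so it lowers to [e]. /u/ is a high vowel immediately before /r/, so it lowers to [o]. → [hwugerobierasenor].
/zairuviire/: /i/ is a high vowel immediately before /r/, so it lowers to [e]. /i/ is a high vowel immediately before /r/, so it lowers to [e]. → [zaeruviere].
/wonopadrivjiririu/: /i/ is a high vowel immediately before /r/, so it lowers to [e]. /i/ is a high vowel immediately before /r/, so it lowers to [e]. → [wonopadrivjereriu].
/zirurguufire/: /i/ is a high vowel immediately before /r/, so it lowers to [e]. /u/ is a high vowel immediately before /r/, so it lowers to [o]. /i/ is a high vowel immediately before /r/, so it lowers to [e]. → [zerorguufere].

hwugerobierasenor, zaeruviere, wonopadrivjereriu, zerorguufere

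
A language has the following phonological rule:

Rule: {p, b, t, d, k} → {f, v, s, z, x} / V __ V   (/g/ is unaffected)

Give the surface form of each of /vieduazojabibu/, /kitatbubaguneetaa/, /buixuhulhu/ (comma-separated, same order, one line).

viezuazojavivu, kisatbuvaguneesaa, buixuhulhu

/vieduazojabibu/: /d/ is a stop between vowels /e/ and /u/, so it spirantizes to the fricative [z]. /b/ is a stop between vowels /a/ and /i/, so it spirantizes to the fricative [v]. /b/ is a stop between vowels /i/ and /u/, so it spirantizes to the fricative [v]. → [viezuazojavivu].
/kitatbubaguneetaa/: /t/ is a stop between vowels /i/ and /a/, so it spirantizes to the fricative [s]. /b/ is a stop between vowels /u/ and /a/, so it spirantizes to the fricative [v]. /t/ is a stop between vowels /e/ and /a/, so it spirantizes to the fricative [s]. → [kisatbuvaguneesaa].
/buixuhulhu/: the rule's environment is not met; surfaces unchanged as [buixuhulhu].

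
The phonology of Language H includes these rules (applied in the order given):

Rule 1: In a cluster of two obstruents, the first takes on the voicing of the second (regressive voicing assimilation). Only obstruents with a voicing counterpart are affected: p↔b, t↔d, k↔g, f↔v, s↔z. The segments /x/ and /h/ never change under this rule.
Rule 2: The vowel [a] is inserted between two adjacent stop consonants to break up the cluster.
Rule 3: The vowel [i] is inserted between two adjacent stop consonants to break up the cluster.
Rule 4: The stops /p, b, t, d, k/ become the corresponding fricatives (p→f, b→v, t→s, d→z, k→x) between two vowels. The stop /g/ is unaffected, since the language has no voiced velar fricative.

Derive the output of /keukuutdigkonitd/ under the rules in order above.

Rule 1 (regressive voicing assimilation): /t/ precedes the voiced obstruent /d/, so it voices to [d] by assimilation. /g/ precedes the voiceless obstruent /k/, so it devoices to [k] by assimilation. /t/ precedes the voiced obstruent /d/, so it voices to [d] by assimilation. /keukuutdigkonitd/ → keukuuddikkonidd.
Rule 2 (stop-cluster a-epenthesis): /d/ and /d/ form a stop–stop cluster, so [a] is inserted between them. /k/ and /k/ form a stop–stop cluster, so [a] is inserted between them. /d/ and /d/ form a stop–stop cluster, so [a] is inserted between them. /keukuuddikkonidd/ → keukuudadikakonidad.
Rule 3 (stop-cluster i-epenthesis): no segment meets the environment; /keukuudadikakonidad/ is unchanged.
Rule 4 (intervocalic spirantization): /k/ is a stop between vowels /u/ and /u/, so it spirantizes to the fricative [x]. /d/ is a stop between vowels /u/ and /a/, so it spirantizes to the fricative [z]. /d/ is a stop between vowels /a/ and /i/, so it spirantizes to the fricative [z]. /k/ is a stop between vowels /i/ and /a/, so it spirantizes to the fricative [x]. /k/ is a stop between vowels /a/ and /o/, so it spirantizes to the fricative [x]. /d/ is a stop between vowels /i/ and /a/, so it spirantizes to the fricative [z]. /keukuudadikakonidad/ → keuxuuzazixaxonizad.

keuxuuzazixaxonizad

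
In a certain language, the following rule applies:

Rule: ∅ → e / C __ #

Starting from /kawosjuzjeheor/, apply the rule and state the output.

kawosjuzjeheore

the form ends in the consonant /r/, so [e] is inserted word-finally.
Surface form: [kawosjuzjeheore].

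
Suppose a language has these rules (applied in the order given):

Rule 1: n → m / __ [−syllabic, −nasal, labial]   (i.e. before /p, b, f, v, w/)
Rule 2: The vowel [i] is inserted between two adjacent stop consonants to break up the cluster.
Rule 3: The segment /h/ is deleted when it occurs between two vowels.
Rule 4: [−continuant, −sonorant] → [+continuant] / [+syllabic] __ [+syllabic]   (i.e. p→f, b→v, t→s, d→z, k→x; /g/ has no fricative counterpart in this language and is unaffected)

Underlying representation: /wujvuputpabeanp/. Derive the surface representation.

Rule 1 (nasal place assimilation): /n/ precedes the labial consonant /p/, so it assimilates in place to [m]. /wujvuputpabeanp/ → wujvuputpabeamp.
Rule 2 (stop-cluster i-epenthesis): /t/ and /p/ form a stop–stop cluster, so [i] is inserted between them. /wujvuputpabeamp/ → wujvuputipabeamp.
Rule 3 (intervocalic h-deletion): no segment meets the environment; /wujvuputipabeamp/ is unchanged.
Rule 4 (intervocalic spirantization): /p/ is a stop between vowels /u/ and /u/, so it spirantizes to the fricative [f]. /t/ is a stop between vowels /u/ and /i/, so it spirantizes to the fricative [s]. /p/ is a stop between vowels /i/ and /a/, so it spirantizes to the fricative [f]. /b/ is a stop between vowels /a/ and /e/, so it spirantizes to the fricative [v]. /wujvuputipabeamp/ → wujvufusifaveamp.

wujvufusifaveamp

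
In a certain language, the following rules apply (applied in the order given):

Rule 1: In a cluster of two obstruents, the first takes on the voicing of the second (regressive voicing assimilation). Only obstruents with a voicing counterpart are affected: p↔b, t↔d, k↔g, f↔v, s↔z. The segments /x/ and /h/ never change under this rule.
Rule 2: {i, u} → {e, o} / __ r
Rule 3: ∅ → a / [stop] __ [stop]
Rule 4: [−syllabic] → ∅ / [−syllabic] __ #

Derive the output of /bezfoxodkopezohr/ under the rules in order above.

Rule 1 (regressive voicing assimilation): /z/ precedes the voiceless obstruent /f/, so it devoices to [s] by assimilation. /d/ precedes the voiceless obstruent /k/, so it devoices to [t] by assimilation. /bezfoxodkopezohr/ → besfoxotkopezohr.
Rule 2 (pre-rhotic lowering): no segment meets the environment; /besfoxotkopezohr/ is unchanged.
Rule 3 (stop-cluster a-epenthesis): /t/ and /k/ form a stop–stop cluster, so [a] is inserted between them. /besfoxotkopezohr/ → besfoxotakopezohr.
Rule 4 (final cluster simplification): /r/ is the second consonant of a word-final cluster /hr/, so it deletes. /besfoxotakopezohr/ → besfoxotakopezoh.

besfoxotakopezoh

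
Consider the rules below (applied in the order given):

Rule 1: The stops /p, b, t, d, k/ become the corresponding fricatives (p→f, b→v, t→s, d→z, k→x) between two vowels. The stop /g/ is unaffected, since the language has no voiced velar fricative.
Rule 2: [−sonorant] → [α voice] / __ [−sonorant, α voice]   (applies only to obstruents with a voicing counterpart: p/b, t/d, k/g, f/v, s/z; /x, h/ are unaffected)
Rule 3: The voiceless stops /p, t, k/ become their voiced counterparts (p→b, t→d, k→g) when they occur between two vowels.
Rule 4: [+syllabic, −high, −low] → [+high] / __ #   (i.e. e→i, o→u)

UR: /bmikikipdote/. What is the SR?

Rule 1 (intervocalic spirantization): /k/ is a stop between vowels /i/ and /i/, so it spirantizes to the fricative [x]. /k/ is a stop between vowels /i/ and /i/, so it spirantizes to the fricative [x]. /t/ is a stop between vowels /o/ and /e/, so it spirantizes to the fricative [s]. /bmikikipdote/ → bmixixipdose.
Rule 2 (regressive voicing assimilation): /p/ precedes the voiced obstruent /d/, so it voices to [b] by assimilation. /bmixixipdose/ → bmixixibdose.
Rule 3 (intervocalic voicing): no segment meets the environment; /bmixixibdose/ is unchanged.
Rule 4 (final vowel raising): /e/ is a mid vowel in word-final position, so it raises to [i]. /bmixixibdose/ → bmixixibdosi.

bmixixibdosi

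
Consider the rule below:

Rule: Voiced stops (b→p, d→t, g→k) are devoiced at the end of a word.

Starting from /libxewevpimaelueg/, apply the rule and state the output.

libxewevpimaeluek

Scanning /libxewevpimaelueg/: /b/ at position 3 is not in the conditioning environment; /g/ is a voiced stop in word-final position, so it devoices to [k].
Result: [libxewevpimaeluek].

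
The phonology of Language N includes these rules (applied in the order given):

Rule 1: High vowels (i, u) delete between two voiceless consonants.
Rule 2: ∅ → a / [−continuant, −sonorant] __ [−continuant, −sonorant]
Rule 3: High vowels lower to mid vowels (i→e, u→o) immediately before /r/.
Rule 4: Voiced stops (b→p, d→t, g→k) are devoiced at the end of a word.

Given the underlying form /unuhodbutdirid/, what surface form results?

Rule 1 (high vowel syncope): no segment meets the environment; /unuhodbutdirid/ is unchanged.
Rule 2 (stop-cluster a-epenthesis): /d/ and /b/ form a stop–stop cluster, so [a] is inserted between them. /t/ and /d/ form a stop–stop cluster, so [a] is inserted between them. /unuhodbutdirid/ → unuhodabutadirid.
Rule 3 (pre-rhotic lowering): /i/ is a high vowel immediately before /r/, so it lowers to [e]. /unuhodabutadirid/ → unuhodabutaderid.
Rule 4 (final devoicing): /d/ is a voiced stop in word-final position, so it devoices to [t]. /unuhodabutaderid/ → unuhodabutaderit.

unuhodabutaderit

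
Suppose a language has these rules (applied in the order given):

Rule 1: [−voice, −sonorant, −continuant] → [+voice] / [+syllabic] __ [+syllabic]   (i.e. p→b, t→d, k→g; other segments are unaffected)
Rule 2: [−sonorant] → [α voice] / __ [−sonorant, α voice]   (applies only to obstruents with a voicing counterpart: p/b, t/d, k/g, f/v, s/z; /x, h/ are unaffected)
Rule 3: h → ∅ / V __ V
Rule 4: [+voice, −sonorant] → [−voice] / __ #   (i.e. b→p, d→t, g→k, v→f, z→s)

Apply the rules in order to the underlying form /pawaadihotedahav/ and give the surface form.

pawaadiodedaaf

Rule 1 (intervocalic voicing): /t/ is a voiceless stop between vowels /o/ and /e/, so it voices to [d]. /pawaadihotedahav/ → pawaadihodedahav.
Rule 2 (regressive voicing assimilation): no segment meets the environment; /pawaadihodedahav/ is unchanged.
Rule 3 (intervocalic h-deletion): /h/ occurs between vowels /i/ and /o/, so it deletes. /h/ occurs between vowels /a/ and /a/, so it deletes. /pawaadihodedahav/ → pawaadiodedaav.
Rule 4 (final devoicing): /v/ is a voiced obstruent in word-final position, so it devoices to [f]. /pawaadiodedaav/ → pawaadiodedaaf.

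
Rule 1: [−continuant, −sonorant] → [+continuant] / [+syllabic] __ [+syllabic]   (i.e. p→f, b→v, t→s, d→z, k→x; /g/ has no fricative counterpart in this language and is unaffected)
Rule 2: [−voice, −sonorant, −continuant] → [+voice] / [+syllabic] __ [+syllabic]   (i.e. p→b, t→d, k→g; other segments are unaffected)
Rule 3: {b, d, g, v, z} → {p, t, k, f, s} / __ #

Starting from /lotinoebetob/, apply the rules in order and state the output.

Rule 1 (intervocalic spirantization): /t/ is a stop between vowels /o/ and /i/, so it spirantizes to the fricative [s]. /b/ is a stop between vowels /e/ and /e/, so it spirantizes to the fricative [v]. /t/ is a stop between vowels /e/ and /o/, so it spirantizes to the fricative [s]. /lotinoebetob/ → losinoevesob.
Rule 2 (intervocalic voicing): no segment meets the environment; /losinoevesob/ is unchanged.
Rule 3 (final devoicing): /b/ is a voiced obstruent in word-final position, so it devoices to [p]. /losinoevesob/ → losinoevesop.

losinoevesop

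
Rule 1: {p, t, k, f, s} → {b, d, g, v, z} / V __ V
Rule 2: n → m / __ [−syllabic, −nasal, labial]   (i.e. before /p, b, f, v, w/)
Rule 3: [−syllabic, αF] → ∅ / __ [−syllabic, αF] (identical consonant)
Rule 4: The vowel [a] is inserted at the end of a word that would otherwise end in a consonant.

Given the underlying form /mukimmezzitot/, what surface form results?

mugimezidota

Rule 1 (intervocalic voicing): /k/ is a voiceless obstruent between vowels /u/ and /i/, so it voices to [g]. /t/ is a voiceless obstruent between vowels /i/ and /o/, so it voices to [d]. /mukimmezzitot/ → mugimmezzidot.
Rule 2 (nasal place assimilation): no segment meets the environment; /mugimmezzidot/ is unchanged.
Rule 3 (degemination): /mm/ is a geminate; the first /m/ deletes. /zz/ is a geminate; the first /z/ deletes. /mugimmezzidot/ → mugimezidot.
Rule 4 (final a-epenthesis): the form ends in the consonant /t/, so [a] is inserted word-finally. /mugimezidot/ → mugimezidota.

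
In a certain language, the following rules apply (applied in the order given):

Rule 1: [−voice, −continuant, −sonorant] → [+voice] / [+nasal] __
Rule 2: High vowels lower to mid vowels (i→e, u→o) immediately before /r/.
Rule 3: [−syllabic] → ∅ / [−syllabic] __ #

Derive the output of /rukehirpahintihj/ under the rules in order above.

Rule 1 (post-nasal voicing): /t/ is a voiceless stop immediately after the nasal /n/, so it voices to [d]. /rukehirpahintihj/ → rukehirpahindihj.
Rule 2 (pre-rhotic lowering): /i/ is a high vowel immediately before /r/, so it lowers to [e]. /rukehirpahindihj/ → rukeherpahindihj.
Rule 3 (final cluster simplification): /j/ is the second consonant of a word-final cluster /hj/, so it deletes. /rukeherpahindihj/ → rukeherpahindih.

rukeherpahindih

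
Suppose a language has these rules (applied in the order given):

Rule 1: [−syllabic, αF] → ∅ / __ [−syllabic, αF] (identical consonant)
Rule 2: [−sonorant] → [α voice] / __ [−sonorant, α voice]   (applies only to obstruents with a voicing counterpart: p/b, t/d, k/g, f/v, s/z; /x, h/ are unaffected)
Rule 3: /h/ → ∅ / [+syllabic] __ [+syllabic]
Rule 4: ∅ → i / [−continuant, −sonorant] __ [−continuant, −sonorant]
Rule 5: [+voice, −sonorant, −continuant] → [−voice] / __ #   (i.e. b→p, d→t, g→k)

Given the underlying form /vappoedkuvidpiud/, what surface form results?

Rule 1 (degemination): /pp/ is a geminate; the first /p/ deletes. /vappoedkuvidpiud/ → vapoedkuvidpiud.
Rule 2 (regressive voicing assimilation): /d/ precedes the voiceless obstruent /k/, so it devoices to [t] by assimilation. /d/ precedes the voiceless obstruent /p/, so it devoices to [t] by assimilation. /vapoedkuvidpiud/ → vapoetkuvitpiud.
Rule 3 (intervocalic h-deletion): no segment meets the environment; /vapoetkuvitpiud/ is unchanged.
Rule 4 (stop-cluster i-epenthesis): /t/ and /k/ form a stop–stop cluster, so [i] is inserted between them. /t/ and /p/ form a stop–stop cluster, so [i] is inserted between them. /vapoetkuvitpiud/ → vapoetikuvitipiud.
Rule 5 (final devoicing): /d/ is a voiced stop in word-final position, so it devoices to [t]. /vapoetikuvitipiud/ → vapoetikuvitipiut.

vapoetikuvitipiut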